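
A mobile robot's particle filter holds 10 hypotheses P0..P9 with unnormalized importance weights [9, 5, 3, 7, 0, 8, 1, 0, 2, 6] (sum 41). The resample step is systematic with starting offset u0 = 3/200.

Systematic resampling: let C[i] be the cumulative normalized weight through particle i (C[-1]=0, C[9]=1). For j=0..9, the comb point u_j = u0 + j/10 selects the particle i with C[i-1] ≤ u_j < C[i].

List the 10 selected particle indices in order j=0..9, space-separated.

C = [9/41, 14/41, 17/41, 24/41, 24/41, 32/41, 33/41, 33/41, 35/41, 1]
j=0: u_0=3/200 ∈ [0, 9/41) → index 0
j=1: u_1=23/200 ∈ [0, 9/41) → index 0
j=2: u_2=43/200 ∈ [0, 9/41) → index 0
j=3: u_3=63/200 ∈ [9/41, 14/41) → index 1
j=4: u_4=83/200 ∈ [17/41, 24/41) → index 3
j=5: u_5=103/200 ∈ [17/41, 24/41) → index 3
j=6: u_6=123/200 ∈ [24/41, 32/41) → index 5
j=7: u_7=143/200 ∈ [24/41, 32/41) → index 5
j=8: u_8=163/200 ∈ [33/41, 35/41) → index 8
j=9: u_9=183/200 ∈ [35/41, 1) → index 9

0 0 0 1 3 3 5 5 8 9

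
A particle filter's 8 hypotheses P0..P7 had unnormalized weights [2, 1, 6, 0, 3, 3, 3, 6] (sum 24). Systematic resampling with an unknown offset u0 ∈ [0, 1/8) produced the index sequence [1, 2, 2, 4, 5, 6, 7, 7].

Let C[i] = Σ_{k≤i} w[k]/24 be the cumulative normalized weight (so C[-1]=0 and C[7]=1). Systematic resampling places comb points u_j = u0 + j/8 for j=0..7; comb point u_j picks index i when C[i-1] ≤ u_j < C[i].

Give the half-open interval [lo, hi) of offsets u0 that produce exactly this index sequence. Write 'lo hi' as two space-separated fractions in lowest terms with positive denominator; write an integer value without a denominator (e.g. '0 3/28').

C = [1/12, 1/8, 3/8, 3/8, 1/2, 5/8, 3/4, 1]
j=0 picked index 1: u0 ∈ [1/12, 1/8)
j=1 picked index 2: u0 ∈ [0, 1/4)
j=2 picked index 2: u0 ∈ [-1/8, 1/8)
j=3 picked index 4: u0 ∈ [0, 1/8)
j=4 picked index 5: u0 ∈ [0, 1/8)
j=5 picked index 6: u0 ∈ [0, 1/8)
j=6 picked index 7: u0 ∈ [0, 1/4)
j=7 picked index 7: u0 ∈ [-1/8, 1/8)
intersection: [1/12, 1/8)

1/12 1/8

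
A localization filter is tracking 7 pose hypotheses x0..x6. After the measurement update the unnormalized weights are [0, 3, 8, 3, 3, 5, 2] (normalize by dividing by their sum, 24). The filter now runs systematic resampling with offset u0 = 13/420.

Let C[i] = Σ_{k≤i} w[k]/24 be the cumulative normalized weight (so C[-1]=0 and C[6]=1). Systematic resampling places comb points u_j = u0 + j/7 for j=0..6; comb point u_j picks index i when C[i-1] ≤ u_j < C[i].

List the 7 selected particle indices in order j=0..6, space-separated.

1 2 2 3 4 5 5

C = [0, 1/8, 11/24, 7/12, 17/24, 11/12, 1]
j=0: u_0=13/420 ∈ [0, 1/8) → index 1
j=1: u_1=73/420 ∈ [1/8, 11/24) → index 2
j=2: u_2=19/60 ∈ [1/8, 11/24) → index 2
j=3: u_3=193/420 ∈ [11/24, 7/12) → index 3
j=4: u_4=253/420 ∈ [7/12, 17/24) → index 4
j=5: u_5=313/420 ∈ [17/24, 11/12) → index 5
j=6: u_6=373/420 ∈ [17/24, 11/12) → index 5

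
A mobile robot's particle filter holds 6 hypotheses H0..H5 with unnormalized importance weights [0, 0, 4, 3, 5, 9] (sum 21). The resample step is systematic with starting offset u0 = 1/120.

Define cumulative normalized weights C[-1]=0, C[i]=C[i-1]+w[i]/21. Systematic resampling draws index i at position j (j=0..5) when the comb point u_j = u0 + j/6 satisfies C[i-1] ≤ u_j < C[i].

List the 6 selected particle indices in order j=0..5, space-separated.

2 2 4 4 5 5

C = [0, 0, 4/21, 1/3, 4/7, 1]
j=0: u_0=1/120 ∈ [0, 4/21) → index 2
j=1: u_1=7/40 ∈ [0, 4/21) → index 2
j=2: u_2=41/120 ∈ [1/3, 4/7) → index 4
j=3: u_3=61/120 ∈ [1/3, 4/7) → index 4
j=4: u_4=27/40 ∈ [4/7, 1) → index 5
j=5: u_5=101/120 ∈ [4/7, 1) → index 5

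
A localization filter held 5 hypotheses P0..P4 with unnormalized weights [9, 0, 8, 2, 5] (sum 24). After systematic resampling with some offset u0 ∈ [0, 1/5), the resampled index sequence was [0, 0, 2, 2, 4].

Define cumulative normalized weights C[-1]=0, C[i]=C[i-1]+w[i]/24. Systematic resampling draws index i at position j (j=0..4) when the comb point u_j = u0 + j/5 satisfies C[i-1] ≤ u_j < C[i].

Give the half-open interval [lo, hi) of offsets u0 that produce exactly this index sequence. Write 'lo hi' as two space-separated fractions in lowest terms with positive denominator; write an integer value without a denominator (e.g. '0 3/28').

C = [3/8, 3/8, 17/24, 19/24, 1]
j=0 picked index 0: u0 ∈ [0, 3/8)
j=1 picked index 0: u0 ∈ [-1/5, 7/40)
j=2 picked index 2: u0 ∈ [-1/40, 37/120)
j=3 picked index 2: u0 ∈ [-9/40, 13/120)
j=4 picked index 4: u0 ∈ [-1/120, 1/5)
intersection: [0, 13/120)

0 13/120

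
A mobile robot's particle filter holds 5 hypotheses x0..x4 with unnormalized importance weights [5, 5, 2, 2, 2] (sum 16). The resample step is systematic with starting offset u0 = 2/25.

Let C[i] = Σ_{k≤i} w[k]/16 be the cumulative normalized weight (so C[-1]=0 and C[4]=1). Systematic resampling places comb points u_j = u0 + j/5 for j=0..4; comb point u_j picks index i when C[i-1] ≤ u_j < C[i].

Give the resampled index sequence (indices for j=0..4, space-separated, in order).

0 0 1 2 4

C = [5/16, 5/8, 3/4, 7/8, 1]
j=0: u_0=2/25 ∈ [0, 5/16) → index 0
j=1: u_1=7/25 ∈ [0, 5/16) → index 0
j=2: u_2=12/25 ∈ [5/16, 5/8) → index 1
j=3: u_3=17/25 ∈ [5/8, 3/4) → index 2
j=4: u_4=22/25 ∈ [7/8, 1) → index 4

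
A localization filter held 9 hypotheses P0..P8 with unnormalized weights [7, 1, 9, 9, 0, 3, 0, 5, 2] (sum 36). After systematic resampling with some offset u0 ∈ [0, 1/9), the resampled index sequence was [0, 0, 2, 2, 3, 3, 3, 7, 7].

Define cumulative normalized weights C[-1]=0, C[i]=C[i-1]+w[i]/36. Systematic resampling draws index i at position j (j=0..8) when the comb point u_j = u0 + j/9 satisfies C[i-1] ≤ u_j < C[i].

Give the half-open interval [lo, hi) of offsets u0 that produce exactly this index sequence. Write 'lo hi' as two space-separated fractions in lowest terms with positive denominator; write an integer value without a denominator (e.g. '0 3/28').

C = [7/36, 2/9, 17/36, 13/18, 13/18, 29/36, 29/36, 17/18, 1]
j=0 picked index 0: u0 ∈ [0, 7/36)
j=1 picked index 0: u0 ∈ [-1/9, 1/12)
j=2 picked index 2: u0 ∈ [0, 1/4)
j=3 picked index 2: u0 ∈ [-1/9, 5/36)
j=4 picked index 3: u0 ∈ [1/36, 5/18)
j=5 picked index 3: u0 ∈ [-1/12, 1/6)
j=6 picked index 3: u0 ∈ [-7/36, 1/18)
j=7 picked index 7: u0 ∈ [1/36, 1/6)
j=8 picked index 7: u0 ∈ [-1/12, 1/18)
intersection: [1/36, 1/18)

1/36 1/18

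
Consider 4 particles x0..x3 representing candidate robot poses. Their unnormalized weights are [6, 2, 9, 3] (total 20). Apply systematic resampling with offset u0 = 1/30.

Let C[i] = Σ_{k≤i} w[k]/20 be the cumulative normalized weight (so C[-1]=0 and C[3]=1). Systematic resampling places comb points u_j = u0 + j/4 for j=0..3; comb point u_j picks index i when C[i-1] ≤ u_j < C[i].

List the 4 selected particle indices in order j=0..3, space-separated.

0 0 2 2

C = [3/10, 2/5, 17/20, 1]
j=0: u_0=1/30 ∈ [0, 3/10) → index 0
j=1: u_1=17/60 ∈ [0, 3/10) → index 0
j=2: u_2=8/15 ∈ [2/5, 17/20) → index 2
j=3: u_3=47/60 ∈ [2/5, 17/20) → index 2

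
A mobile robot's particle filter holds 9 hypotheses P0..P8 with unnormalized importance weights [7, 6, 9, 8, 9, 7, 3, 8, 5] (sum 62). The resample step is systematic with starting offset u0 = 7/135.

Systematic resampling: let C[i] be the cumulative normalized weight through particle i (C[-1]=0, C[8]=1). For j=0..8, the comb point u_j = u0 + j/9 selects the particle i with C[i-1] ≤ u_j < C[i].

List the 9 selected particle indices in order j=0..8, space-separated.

0 1 2 3 4 4 5 7 8

C = [7/62, 13/62, 11/31, 15/31, 39/62, 23/31, 49/62, 57/62, 1]
j=0: u_0=7/135 ∈ [0, 7/62) → index 0
j=1: u_1=22/135 ∈ [7/62, 13/62) → index 1
j=2: u_2=37/135 ∈ [13/62, 11/31) → index 2
j=3: u_3=52/135 ∈ [11/31, 15/31) → index 3
j=4: u_4=67/135 ∈ [15/31, 39/62) → index 4
j=5: u_5=82/135 ∈ [15/31, 39/62) → index 4
j=6: u_6=97/135 ∈ [39/62, 23/31) → index 5
j=7: u_7=112/135 ∈ [49/62, 57/62) → index 7
j=8: u_8=127/135 ∈ [57/62, 1) → index 8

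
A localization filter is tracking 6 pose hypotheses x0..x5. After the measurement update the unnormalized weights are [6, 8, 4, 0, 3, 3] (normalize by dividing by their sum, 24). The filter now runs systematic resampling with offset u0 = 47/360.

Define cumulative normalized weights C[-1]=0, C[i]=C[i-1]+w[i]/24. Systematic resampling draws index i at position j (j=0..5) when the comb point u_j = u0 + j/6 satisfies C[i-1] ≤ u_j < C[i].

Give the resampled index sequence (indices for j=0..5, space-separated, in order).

C = [1/4, 7/12, 3/4, 3/4, 7/8, 1]
j=0: u_0=47/360 ∈ [0, 1/4) → index 0
j=1: u_1=107/360 ∈ [1/4, 7/12) → index 1
j=2: u_2=167/360 ∈ [1/4, 7/12) → index 1
j=3: u_3=227/360 ∈ [7/12, 3/4) → index 2
j=4: u_4=287/360 ∈ [3/4, 7/8) → index 4
j=5: u_5=347/360 ∈ [7/8, 1) → index 5

0 1 1 2 4 5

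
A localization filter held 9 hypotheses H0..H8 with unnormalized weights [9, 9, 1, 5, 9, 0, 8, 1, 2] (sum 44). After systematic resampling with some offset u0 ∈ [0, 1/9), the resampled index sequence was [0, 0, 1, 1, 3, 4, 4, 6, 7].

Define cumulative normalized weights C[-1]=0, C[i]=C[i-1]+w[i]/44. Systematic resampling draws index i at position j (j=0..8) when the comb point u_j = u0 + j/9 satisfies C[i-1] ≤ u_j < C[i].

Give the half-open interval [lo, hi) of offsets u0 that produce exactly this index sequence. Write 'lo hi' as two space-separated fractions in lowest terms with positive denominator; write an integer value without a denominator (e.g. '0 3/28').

C = [9/44, 9/22, 19/44, 6/11, 3/4, 3/4, 41/44, 21/22, 1]
j=0 picked index 0: u0 ∈ [0, 9/44)
j=1 picked index 0: u0 ∈ [-1/9, 37/396)
j=2 picked index 1: u0 ∈ [-7/396, 37/198)
j=3 picked index 1: u0 ∈ [-17/132, 5/66)
j=4 picked index 3: u0 ∈ [-5/396, 10/99)
j=5 picked index 4: u0 ∈ [-1/99, 7/36)
j=6 picked index 4: u0 ∈ [-4/33, 1/12)
j=7 picked index 6: u0 ∈ [-1/36, 61/396)
j=8 picked index 7: u0 ∈ [17/396, 13/198)
intersection: [17/396, 13/198)

17/396 13/198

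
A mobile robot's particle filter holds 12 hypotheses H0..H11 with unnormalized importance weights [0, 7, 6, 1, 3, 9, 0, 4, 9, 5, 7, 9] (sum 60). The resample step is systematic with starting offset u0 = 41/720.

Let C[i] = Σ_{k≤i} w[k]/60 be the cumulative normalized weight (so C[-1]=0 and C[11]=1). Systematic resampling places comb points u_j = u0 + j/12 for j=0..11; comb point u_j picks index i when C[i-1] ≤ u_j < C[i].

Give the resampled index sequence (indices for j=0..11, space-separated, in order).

1 2 3 5 5 7 8 8 9 10 11 11

C = [0, 7/60, 13/60, 7/30, 17/60, 13/30, 13/30, 1/2, 13/20, 11/15, 17/20, 1]
j=0: u_0=41/720 ∈ [0, 7/60) → index 1
j=1: u_1=101/720 ∈ [7/60, 13/60) → index 2
j=2: u_2=161/720 ∈ [13/60, 7/30) → index 3
j=3: u_3=221/720 ∈ [17/60, 13/30) → index 5
j=4: u_4=281/720 ∈ [17/60, 13/30) → index 5
j=5: u_5=341/720 ∈ [13/30, 1/2) → index 7
j=6: u_6=401/720 ∈ [1/2, 13/20) → index 8
j=7: u_7=461/720 ∈ [1/2, 13/20) → index 8
j=8: u_8=521/720 ∈ [13/20, 11/15) → index 9
j=9: u_9=581/720 ∈ [11/15, 17/20) → index 10
j=10: u_10=641/720 ∈ [17/20, 1) → index 11
j=11: u_11=701/720 ∈ [17/20, 1) → index 11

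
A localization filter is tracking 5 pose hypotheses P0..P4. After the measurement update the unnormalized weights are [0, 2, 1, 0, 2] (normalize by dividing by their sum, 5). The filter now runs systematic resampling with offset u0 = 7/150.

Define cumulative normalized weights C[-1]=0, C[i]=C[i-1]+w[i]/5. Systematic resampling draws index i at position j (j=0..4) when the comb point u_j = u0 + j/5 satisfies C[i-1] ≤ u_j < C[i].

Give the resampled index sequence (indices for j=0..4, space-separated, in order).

C = [0, 2/5, 3/5, 3/5, 1]
j=0: u_0=7/150 ∈ [0, 2/5) → index 1
j=1: u_1=37/150 ∈ [0, 2/5) → index 1
j=2: u_2=67/150 ∈ [2/5, 3/5) → index 2
j=3: u_3=97/150 ∈ [3/5, 1) → index 4
j=4: u_4=127/150 ∈ [3/5, 1) → index 4

1 1 2 4 4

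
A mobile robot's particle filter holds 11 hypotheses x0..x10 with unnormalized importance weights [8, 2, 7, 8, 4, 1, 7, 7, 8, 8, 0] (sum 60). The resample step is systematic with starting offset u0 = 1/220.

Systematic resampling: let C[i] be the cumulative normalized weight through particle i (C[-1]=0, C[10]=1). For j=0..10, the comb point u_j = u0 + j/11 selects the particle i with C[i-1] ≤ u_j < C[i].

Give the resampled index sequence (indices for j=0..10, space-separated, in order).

0 0 2 2 3 4 6 7 7 8 9

C = [2/15, 1/6, 17/60, 5/12, 29/60, 1/2, 37/60, 11/15, 13/15, 1, 1]
j=0: u_0=1/220 ∈ [0, 2/15) → index 0
j=1: u_1=21/220 ∈ [0, 2/15) → index 0
j=2: u_2=41/220 ∈ [1/6, 17/60) → index 2
j=3: u_3=61/220 ∈ [1/6, 17/60) → index 2
j=4: u_4=81/220 ∈ [17/60, 5/12) → index 3
j=5: u_5=101/220 ∈ [5/12, 29/60) → index 4
j=6: u_6=11/20 ∈ [1/2, 37/60) → index 6
j=7: u_7=141/220 ∈ [37/60, 11/15) → index 7
j=8: u_8=161/220 ∈ [37/60, 11/15) → index 7
j=9: u_9=181/220 ∈ [11/15, 13/15) → index 8
j=10: u_10=201/220 ∈ [13/15, 1) → index 9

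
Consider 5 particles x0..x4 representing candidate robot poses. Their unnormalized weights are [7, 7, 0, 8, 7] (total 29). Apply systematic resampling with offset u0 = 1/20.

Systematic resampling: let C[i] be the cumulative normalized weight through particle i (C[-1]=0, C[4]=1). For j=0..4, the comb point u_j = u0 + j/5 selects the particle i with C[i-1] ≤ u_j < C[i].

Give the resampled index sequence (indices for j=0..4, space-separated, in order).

0 1 1 3 4

C = [7/29, 14/29, 14/29, 22/29, 1]
j=0: u_0=1/20 ∈ [0, 7/29) → index 0
j=1: u_1=1/4 ∈ [7/29, 14/29) → index 1
j=2: u_2=9/20 ∈ [7/29, 14/29) → index 1
j=3: u_3=13/20 ∈ [14/29, 22/29) → index 3
j=4: u_4=17/20 ∈ [22/29, 1) → index 4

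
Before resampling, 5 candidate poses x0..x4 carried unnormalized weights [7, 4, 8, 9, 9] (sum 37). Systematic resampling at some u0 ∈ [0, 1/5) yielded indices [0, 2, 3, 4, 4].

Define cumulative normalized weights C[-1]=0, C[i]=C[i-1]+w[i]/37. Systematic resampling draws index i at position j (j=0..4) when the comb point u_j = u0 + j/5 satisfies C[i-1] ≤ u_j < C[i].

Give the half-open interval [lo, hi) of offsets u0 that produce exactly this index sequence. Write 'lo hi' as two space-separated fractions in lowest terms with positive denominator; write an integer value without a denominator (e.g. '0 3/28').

C = [7/37, 11/37, 19/37, 28/37, 1]
j=0 picked index 0: u0 ∈ [0, 7/37)
j=1 picked index 2: u0 ∈ [18/185, 58/185)
j=2 picked index 3: u0 ∈ [21/185, 66/185)
j=3 picked index 4: u0 ∈ [29/185, 2/5)
j=4 picked index 4: u0 ∈ [-8/185, 1/5)
intersection: [29/185, 7/37)

29/185 7/37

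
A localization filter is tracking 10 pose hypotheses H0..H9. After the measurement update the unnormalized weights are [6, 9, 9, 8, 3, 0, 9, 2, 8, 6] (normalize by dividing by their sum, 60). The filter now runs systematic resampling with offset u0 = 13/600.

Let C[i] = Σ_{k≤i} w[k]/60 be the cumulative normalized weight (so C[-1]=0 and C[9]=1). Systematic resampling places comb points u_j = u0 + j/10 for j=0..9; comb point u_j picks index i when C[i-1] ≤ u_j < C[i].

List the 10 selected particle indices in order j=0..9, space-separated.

0 1 1 2 3 3 6 6 8 9

C = [1/10, 1/4, 2/5, 8/15, 7/12, 7/12, 11/15, 23/30, 9/10, 1]
j=0: u_0=13/600 ∈ [0, 1/10) → index 0
j=1: u_1=73/600 ∈ [1/10, 1/4) → index 1
j=2: u_2=133/600 ∈ [1/10, 1/4) → index 1
j=3: u_3=193/600 ∈ [1/4, 2/5) → index 2
j=4: u_4=253/600 ∈ [2/5, 8/15) → index 3
j=5: u_5=313/600 ∈ [2/5, 8/15) → index 3
j=6: u_6=373/600 ∈ [7/12, 11/15) → index 6
j=7: u_7=433/600 ∈ [7/12, 11/15) → index 6
j=8: u_8=493/600 ∈ [23/30, 9/10) → index 8
j=9: u_9=553/600 ∈ [9/10, 1) → index 9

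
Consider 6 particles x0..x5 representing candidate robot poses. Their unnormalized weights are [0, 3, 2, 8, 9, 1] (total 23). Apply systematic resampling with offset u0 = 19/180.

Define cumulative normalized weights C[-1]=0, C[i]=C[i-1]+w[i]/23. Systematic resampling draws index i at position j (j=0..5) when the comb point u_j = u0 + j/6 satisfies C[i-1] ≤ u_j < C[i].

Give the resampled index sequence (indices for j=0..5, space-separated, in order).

1 3 3 4 4 4

C = [0, 3/23, 5/23, 13/23, 22/23, 1]
j=0: u_0=19/180 ∈ [0, 3/23) → index 1
j=1: u_1=49/180 ∈ [5/23, 13/23) → index 3
j=2: u_2=79/180 ∈ [5/23, 13/23) → index 3
j=3: u_3=109/180 ∈ [13/23, 22/23) → index 4
j=4: u_4=139/180 ∈ [13/23, 22/23) → index 4
j=5: u_5=169/180 ∈ [13/23, 22/23) → index 4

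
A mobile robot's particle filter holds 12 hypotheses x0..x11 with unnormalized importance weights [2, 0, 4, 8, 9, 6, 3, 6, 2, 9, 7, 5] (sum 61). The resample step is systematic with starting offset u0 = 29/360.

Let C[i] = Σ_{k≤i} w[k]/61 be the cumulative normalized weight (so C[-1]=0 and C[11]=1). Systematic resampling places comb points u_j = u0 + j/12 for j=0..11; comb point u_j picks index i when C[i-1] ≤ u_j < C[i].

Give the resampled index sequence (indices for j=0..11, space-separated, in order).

2 3 4 4 5 6 7 9 9 10 10 11

C = [2/61, 2/61, 6/61, 14/61, 23/61, 29/61, 32/61, 38/61, 40/61, 49/61, 56/61, 1]
j=0: u_0=29/360 ∈ [2/61, 6/61) → index 2
j=1: u_1=59/360 ∈ [6/61, 14/61) → index 3
j=2: u_2=89/360 ∈ [14/61, 23/61) → index 4
j=3: u_3=119/360 ∈ [14/61, 23/61) → index 4
j=4: u_4=149/360 ∈ [23/61, 29/61) → index 5
j=5: u_5=179/360 ∈ [29/61, 32/61) → index 6
j=6: u_6=209/360 ∈ [32/61, 38/61) → index 7
j=7: u_7=239/360 ∈ [40/61, 49/61) → index 9
j=8: u_8=269/360 ∈ [40/61, 49/61) → index 9
j=9: u_9=299/360 ∈ [49/61, 56/61) → index 10
j=10: u_10=329/360 ∈ [49/61, 56/61) → index 10
j=11: u_11=359/360 ∈ [56/61, 1) → index 11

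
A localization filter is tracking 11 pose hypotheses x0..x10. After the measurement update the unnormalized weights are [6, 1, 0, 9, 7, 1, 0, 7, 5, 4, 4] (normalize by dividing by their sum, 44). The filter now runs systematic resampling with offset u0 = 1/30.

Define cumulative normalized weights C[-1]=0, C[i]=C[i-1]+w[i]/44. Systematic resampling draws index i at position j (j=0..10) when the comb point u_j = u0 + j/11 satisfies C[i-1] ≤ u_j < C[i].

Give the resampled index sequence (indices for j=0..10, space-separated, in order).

C = [3/22, 7/44, 7/44, 4/11, 23/44, 6/11, 6/11, 31/44, 9/11, 10/11, 1]
j=0: u_0=1/30 ∈ [0, 3/22) → index 0
j=1: u_1=41/330 ∈ [0, 3/22) → index 0
j=2: u_2=71/330 ∈ [7/44, 4/11) → index 3
j=3: u_3=101/330 ∈ [7/44, 4/11) → index 3
j=4: u_4=131/330 ∈ [4/11, 23/44) → index 4
j=5: u_5=161/330 ∈ [4/11, 23/44) → index 4
j=6: u_6=191/330 ∈ [6/11, 31/44) → index 7
j=7: u_7=221/330 ∈ [6/11, 31/44) → index 7
j=8: u_8=251/330 ∈ [31/44, 9/11) → index 8
j=9: u_9=281/330 ∈ [9/11, 10/11) → index 9
j=10: u_10=311/330 ∈ [10/11, 1) → index 10

0 0 3 3 4 4 7 7 8 9 10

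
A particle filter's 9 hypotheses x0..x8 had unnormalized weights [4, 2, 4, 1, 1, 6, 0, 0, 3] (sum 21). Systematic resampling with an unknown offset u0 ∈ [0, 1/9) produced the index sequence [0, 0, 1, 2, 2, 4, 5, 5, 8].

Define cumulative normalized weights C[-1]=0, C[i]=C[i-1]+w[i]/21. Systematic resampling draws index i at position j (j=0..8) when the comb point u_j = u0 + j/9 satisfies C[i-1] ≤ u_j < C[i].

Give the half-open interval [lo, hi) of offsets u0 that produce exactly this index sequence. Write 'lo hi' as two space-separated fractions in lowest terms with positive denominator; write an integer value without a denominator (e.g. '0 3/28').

0 1/63

C = [4/21, 2/7, 10/21, 11/21, 4/7, 6/7, 6/7, 6/7, 1]
j=0 picked index 0: u0 ∈ [0, 4/21)
j=1 picked index 0: u0 ∈ [-1/9, 5/63)
j=2 picked index 1: u0 ∈ [-2/63, 4/63)
j=3 picked index 2: u0 ∈ [-1/21, 1/7)
j=4 picked index 2: u0 ∈ [-10/63, 2/63)
j=5 picked index 4: u0 ∈ [-2/63, 1/63)
j=6 picked index 5: u0 ∈ [-2/21, 4/21)
j=7 picked index 5: u0 ∈ [-13/63, 5/63)
j=8 picked index 8: u0 ∈ [-2/63, 1/9)
intersection: [0, 1/63)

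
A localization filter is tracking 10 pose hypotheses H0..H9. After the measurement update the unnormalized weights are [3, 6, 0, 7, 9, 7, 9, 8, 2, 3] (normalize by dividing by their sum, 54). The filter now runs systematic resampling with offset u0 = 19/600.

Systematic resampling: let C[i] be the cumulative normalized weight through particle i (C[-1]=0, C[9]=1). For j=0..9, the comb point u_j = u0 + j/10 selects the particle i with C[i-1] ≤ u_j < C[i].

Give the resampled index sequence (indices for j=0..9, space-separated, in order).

0 1 3 4 4 5 6 6 7 8

C = [1/18, 1/6, 1/6, 8/27, 25/54, 16/27, 41/54, 49/54, 17/18, 1]
j=0: u_0=19/600 ∈ [0, 1/18) → index 0
j=1: u_1=79/600 ∈ [1/18, 1/6) → index 1
j=2: u_2=139/600 ∈ [1/6, 8/27) → index 3
j=3: u_3=199/600 ∈ [8/27, 25/54) → index 4
j=4: u_4=259/600 ∈ [8/27, 25/54) → index 4
j=5: u_5=319/600 ∈ [25/54, 16/27) → index 5
j=6: u_6=379/600 ∈ [16/27, 41/54) → index 6
j=7: u_7=439/600 ∈ [16/27, 41/54) → index 6
j=8: u_8=499/600 ∈ [41/54, 49/54) → index 7
j=9: u_9=559/600 ∈ [49/54, 17/18) → index 8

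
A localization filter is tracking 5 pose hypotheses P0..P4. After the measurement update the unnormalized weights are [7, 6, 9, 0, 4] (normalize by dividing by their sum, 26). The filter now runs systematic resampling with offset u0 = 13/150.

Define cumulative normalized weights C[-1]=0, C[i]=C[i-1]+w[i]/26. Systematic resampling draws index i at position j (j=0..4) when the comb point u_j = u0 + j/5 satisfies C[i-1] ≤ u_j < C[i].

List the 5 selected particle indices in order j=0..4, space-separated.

0 1 1 2 4

C = [7/26, 1/2, 11/13, 11/13, 1]
j=0: u_0=13/150 ∈ [0, 7/26) → index 0
j=1: u_1=43/150 ∈ [7/26, 1/2) → index 1
j=2: u_2=73/150 ∈ [7/26, 1/2) → index 1
j=3: u_3=103/150 ∈ [1/2, 11/13) → index 2
j=4: u_4=133/150 ∈ [11/13, 1) → index 4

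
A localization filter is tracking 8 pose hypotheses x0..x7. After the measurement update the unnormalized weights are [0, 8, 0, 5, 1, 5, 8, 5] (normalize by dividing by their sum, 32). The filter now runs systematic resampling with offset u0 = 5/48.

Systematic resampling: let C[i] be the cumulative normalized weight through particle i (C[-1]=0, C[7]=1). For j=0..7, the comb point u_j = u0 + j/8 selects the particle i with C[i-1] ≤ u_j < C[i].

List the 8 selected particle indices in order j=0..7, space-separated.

C = [0, 1/4, 1/4, 13/32, 7/16, 19/32, 27/32, 1]
j=0: u_0=5/48 ∈ [0, 1/4) → index 1
j=1: u_1=11/48 ∈ [0, 1/4) → index 1
j=2: u_2=17/48 ∈ [1/4, 13/32) → index 3
j=3: u_3=23/48 ∈ [7/16, 19/32) → index 5
j=4: u_4=29/48 ∈ [19/32, 27/32) → index 6
j=5: u_5=35/48 ∈ [19/32, 27/32) → index 6
j=6: u_6=41/48 ∈ [27/32, 1) → index 7
j=7: u_7=47/48 ∈ [27/32, 1) → index 7

1 1 3 5 6 6 7 7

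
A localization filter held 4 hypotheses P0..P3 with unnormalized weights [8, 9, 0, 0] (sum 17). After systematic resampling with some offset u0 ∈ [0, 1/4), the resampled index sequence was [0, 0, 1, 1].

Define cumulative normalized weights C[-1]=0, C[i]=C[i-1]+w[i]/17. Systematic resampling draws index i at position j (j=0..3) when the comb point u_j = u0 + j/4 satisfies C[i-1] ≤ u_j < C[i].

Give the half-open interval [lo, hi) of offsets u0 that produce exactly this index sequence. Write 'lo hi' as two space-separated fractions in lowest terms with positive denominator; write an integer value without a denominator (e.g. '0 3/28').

C = [8/17, 1, 1, 1]
j=0 picked index 0: u0 ∈ [0, 8/17)
j=1 picked index 0: u0 ∈ [-1/4, 15/68)
j=2 picked index 1: u0 ∈ [-1/34, 1/2)
j=3 picked index 1: u0 ∈ [-19/68, 1/4)
intersection: [0, 15/68)

0 15/68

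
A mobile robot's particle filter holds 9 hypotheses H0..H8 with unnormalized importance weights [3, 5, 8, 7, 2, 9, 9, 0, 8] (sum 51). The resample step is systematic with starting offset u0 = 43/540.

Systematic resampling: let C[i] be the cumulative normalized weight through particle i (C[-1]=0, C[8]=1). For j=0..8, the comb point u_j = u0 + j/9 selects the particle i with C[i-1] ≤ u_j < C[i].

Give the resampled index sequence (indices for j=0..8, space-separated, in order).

1 2 2 3 5 5 6 8 8

C = [1/17, 8/51, 16/51, 23/51, 25/51, 2/3, 43/51, 43/51, 1]
j=0: u_0=43/540 ∈ [1/17, 8/51) → index 1
j=1: u_1=103/540 ∈ [8/51, 16/51) → index 2
j=2: u_2=163/540 ∈ [8/51, 16/51) → index 2
j=3: u_3=223/540 ∈ [16/51, 23/51) → index 3
j=4: u_4=283/540 ∈ [25/51, 2/3) → index 5
j=5: u_5=343/540 ∈ [25/51, 2/3) → index 5
j=6: u_6=403/540 ∈ [2/3, 43/51) → index 6
j=7: u_7=463/540 ∈ [43/51, 1) → index 8
j=8: u_8=523/540 ∈ [43/51, 1) → index 8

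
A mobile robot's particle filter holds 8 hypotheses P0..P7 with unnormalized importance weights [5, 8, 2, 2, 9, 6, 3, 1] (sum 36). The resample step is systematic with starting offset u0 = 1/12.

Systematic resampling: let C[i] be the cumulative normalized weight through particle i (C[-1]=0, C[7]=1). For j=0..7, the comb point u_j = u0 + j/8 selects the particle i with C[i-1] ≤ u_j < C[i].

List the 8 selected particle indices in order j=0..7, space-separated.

0 1 1 3 4 4 5 6

C = [5/36, 13/36, 5/12, 17/36, 13/18, 8/9, 35/36, 1]
j=0: u_0=1/12 ∈ [0, 5/36) → index 0
j=1: u_1=5/24 ∈ [5/36, 13/36) → index 1
j=2: u_2=1/3 ∈ [5/36, 13/36) → index 1
j=3: u_3=11/24 ∈ [5/12, 17/36) → index 3
j=4: u_4=7/12 ∈ [17/36, 13/18) → index 4
j=5: u_5=17/24 ∈ [17/36, 13/18) → index 4
j=6: u_6=5/6 ∈ [13/18, 8/9) → index 5
j=7: u_7=23/24 ∈ [8/9, 35/36) → index 6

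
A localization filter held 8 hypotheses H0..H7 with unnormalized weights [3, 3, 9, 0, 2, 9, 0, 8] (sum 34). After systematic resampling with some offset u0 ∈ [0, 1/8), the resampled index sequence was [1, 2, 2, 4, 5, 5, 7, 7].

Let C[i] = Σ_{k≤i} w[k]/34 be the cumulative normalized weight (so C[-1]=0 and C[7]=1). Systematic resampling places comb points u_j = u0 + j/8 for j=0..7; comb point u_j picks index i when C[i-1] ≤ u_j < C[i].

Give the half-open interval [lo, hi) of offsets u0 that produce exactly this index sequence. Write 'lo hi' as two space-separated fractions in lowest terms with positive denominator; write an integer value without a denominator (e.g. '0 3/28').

C = [3/34, 3/17, 15/34, 15/34, 1/2, 13/17, 13/17, 1]
j=0 picked index 1: u0 ∈ [3/34, 3/17)
j=1 picked index 2: u0 ∈ [7/136, 43/136)
j=2 picked index 2: u0 ∈ [-5/68, 13/68)
j=3 picked index 4: u0 ∈ [9/136, 1/8)
j=4 picked index 5: u0 ∈ [0, 9/34)
j=5 picked index 5: u0 ∈ [-1/8, 19/136)
j=6 picked index 7: u0 ∈ [1/68, 1/4)
j=7 picked index 7: u0 ∈ [-15/136, 1/8)
intersection: [3/34, 1/8)

3/34 1/8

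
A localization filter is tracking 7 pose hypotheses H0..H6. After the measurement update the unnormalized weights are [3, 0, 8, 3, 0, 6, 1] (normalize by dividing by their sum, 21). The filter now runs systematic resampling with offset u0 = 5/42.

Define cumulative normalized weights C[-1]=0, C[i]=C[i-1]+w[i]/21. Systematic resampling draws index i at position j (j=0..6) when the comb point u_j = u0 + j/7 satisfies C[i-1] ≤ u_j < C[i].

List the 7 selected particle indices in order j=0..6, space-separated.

0 2 2 3 5 5 6

C = [1/7, 1/7, 11/21, 2/3, 2/3, 20/21, 1]
j=0: u_0=5/42 ∈ [0, 1/7) → index 0
j=1: u_1=11/42 ∈ [1/7, 11/21) → index 2
j=2: u_2=17/42 ∈ [1/7, 11/21) → index 2
j=3: u_3=23/42 ∈ [11/21, 2/3) → index 3
j=4: u_4=29/42 ∈ [2/3, 20/21) → index 5
j=5: u_5=5/6 ∈ [2/3, 20/21) → index 5
j=6: u_6=41/42 ∈ [20/21, 1) → index 6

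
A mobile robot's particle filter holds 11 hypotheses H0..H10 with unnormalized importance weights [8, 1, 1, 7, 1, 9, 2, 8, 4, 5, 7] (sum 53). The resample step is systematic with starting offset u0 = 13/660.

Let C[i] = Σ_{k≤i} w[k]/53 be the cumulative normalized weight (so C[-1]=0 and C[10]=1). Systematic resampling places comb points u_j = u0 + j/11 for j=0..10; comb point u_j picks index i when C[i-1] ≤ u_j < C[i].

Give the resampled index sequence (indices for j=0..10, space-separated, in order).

C = [8/53, 9/53, 10/53, 17/53, 18/53, 27/53, 29/53, 37/53, 41/53, 46/53, 1]
j=0: u_0=13/660 ∈ [0, 8/53) → index 0
j=1: u_1=73/660 ∈ [0, 8/53) → index 0
j=2: u_2=133/660 ∈ [10/53, 17/53) → index 3
j=3: u_3=193/660 ∈ [10/53, 17/53) → index 3
j=4: u_4=23/60 ∈ [18/53, 27/53) → index 5
j=5: u_5=313/660 ∈ [18/53, 27/53) → index 5
j=6: u_6=373/660 ∈ [29/53, 37/53) → index 7
j=7: u_7=433/660 ∈ [29/53, 37/53) → index 7
j=8: u_8=493/660 ∈ [37/53, 41/53) → index 8
j=9: u_9=553/660 ∈ [41/53, 46/53) → index 9
j=10: u_10=613/660 ∈ [46/53, 1) → index 10

0 0 3 3 5 5 7 7 8 9 10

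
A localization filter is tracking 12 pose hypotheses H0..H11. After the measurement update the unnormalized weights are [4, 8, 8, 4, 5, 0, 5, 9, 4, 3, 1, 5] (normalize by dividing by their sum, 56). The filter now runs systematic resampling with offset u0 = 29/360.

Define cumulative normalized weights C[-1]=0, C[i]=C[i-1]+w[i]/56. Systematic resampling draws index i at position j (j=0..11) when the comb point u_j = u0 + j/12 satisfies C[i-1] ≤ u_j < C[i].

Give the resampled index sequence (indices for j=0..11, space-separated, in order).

C = [1/14, 3/14, 5/14, 3/7, 29/56, 29/56, 17/28, 43/56, 47/56, 25/28, 51/56, 1]
j=0: u_0=29/360 ∈ [1/14, 3/14) → index 1
j=1: u_1=59/360 ∈ [1/14, 3/14) → index 1
j=2: u_2=89/360 ∈ [3/14, 5/14) → index 2
j=3: u_3=119/360 ∈ [3/14, 5/14) → index 2
j=4: u_4=149/360 ∈ [5/14, 3/7) → index 3
j=5: u_5=179/360 ∈ [3/7, 29/56) → index 4
j=6: u_6=209/360 ∈ [29/56, 17/28) → index 6
j=7: u_7=239/360 ∈ [17/28, 43/56) → index 7
j=8: u_8=269/360 ∈ [17/28, 43/56) → index 7
j=9: u_9=299/360 ∈ [43/56, 47/56) → index 8
j=10: u_10=329/360 ∈ [51/56, 1) → index 11
j=11: u_11=359/360 ∈ [51/56, 1) → index 11

1 1 2 2 3 4 6 7 7 8 11 11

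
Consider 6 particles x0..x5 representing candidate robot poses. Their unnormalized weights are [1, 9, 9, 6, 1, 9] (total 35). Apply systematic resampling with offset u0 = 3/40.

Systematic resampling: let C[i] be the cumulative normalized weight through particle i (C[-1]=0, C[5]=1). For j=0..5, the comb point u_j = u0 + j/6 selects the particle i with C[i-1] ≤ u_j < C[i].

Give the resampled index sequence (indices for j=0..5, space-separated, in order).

1 1 2 3 4 5

C = [1/35, 2/7, 19/35, 5/7, 26/35, 1]
j=0: u_0=3/40 ∈ [1/35, 2/7) → index 1
j=1: u_1=29/120 ∈ [1/35, 2/7) → index 1
j=2: u_2=49/120 ∈ [2/7, 19/35) → index 2
j=3: u_3=23/40 ∈ [19/35, 5/7) → index 3
j=4: u_4=89/120 ∈ [5/7, 26/35) → index 4
j=5: u_5=109/120 ∈ [26/35, 1) → index 5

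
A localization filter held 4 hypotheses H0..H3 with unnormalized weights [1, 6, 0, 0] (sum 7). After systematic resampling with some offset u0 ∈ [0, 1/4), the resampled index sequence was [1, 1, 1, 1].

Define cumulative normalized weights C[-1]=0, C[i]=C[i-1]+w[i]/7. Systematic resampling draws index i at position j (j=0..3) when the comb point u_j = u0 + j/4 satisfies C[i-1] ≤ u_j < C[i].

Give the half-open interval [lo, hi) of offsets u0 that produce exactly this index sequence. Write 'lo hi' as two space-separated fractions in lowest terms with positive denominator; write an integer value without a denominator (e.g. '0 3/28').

1/7 1/4

C = [1/7, 1, 1, 1]
j=0 picked index 1: u0 ∈ [1/7, 1)
j=1 picked index 1: u0 ∈ [-3/28, 3/4)
j=2 picked index 1: u0 ∈ [-5/14, 1/2)
j=3 picked index 1: u0 ∈ [-17/28, 1/4)
intersection: [1/7, 1/4)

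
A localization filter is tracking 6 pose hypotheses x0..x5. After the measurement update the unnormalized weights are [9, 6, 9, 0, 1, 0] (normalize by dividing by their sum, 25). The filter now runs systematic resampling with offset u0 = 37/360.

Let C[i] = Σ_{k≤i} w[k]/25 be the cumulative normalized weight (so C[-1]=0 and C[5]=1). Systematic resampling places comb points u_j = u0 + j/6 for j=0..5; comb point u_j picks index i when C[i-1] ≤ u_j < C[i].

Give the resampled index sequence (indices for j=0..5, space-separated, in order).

C = [9/25, 3/5, 24/25, 24/25, 1, 1]
j=0: u_0=37/360 ∈ [0, 9/25) → index 0
j=1: u_1=97/360 ∈ [0, 9/25) → index 0
j=2: u_2=157/360 ∈ [9/25, 3/5) → index 1
j=3: u_3=217/360 ∈ [3/5, 24/25) → index 2
j=4: u_4=277/360 ∈ [3/5, 24/25) → index 2
j=5: u_5=337/360 ∈ [3/5, 24/25) → index 2

0 0 1 2 2 2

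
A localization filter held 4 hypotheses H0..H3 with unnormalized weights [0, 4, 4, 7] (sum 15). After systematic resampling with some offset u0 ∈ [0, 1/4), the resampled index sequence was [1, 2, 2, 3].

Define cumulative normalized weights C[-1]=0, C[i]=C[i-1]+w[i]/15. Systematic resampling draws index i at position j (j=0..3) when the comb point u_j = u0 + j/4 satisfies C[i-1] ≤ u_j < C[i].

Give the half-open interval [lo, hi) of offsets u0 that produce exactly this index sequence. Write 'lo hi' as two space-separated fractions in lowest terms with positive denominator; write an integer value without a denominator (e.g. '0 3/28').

C = [0, 4/15, 8/15, 1]
j=0 picked index 1: u0 ∈ [0, 4/15)
j=1 picked index 2: u0 ∈ [1/60, 17/60)
j=2 picked index 2: u0 ∈ [-7/30, 1/30)
j=3 picked index 3: u0 ∈ [-13/60, 1/4)
intersection: [1/60, 1/30)

1/60 1/30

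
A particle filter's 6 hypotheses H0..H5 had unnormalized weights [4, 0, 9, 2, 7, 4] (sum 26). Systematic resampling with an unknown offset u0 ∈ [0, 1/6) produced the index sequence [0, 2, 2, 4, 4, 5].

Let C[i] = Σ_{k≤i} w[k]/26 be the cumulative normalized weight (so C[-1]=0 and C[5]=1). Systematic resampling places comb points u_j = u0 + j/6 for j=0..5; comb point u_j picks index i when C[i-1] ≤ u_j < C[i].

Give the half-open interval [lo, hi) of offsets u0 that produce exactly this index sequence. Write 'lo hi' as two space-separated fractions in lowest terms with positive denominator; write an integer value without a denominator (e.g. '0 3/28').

1/13 2/13

C = [2/13, 2/13, 1/2, 15/26, 11/13, 1]
j=0 picked index 0: u0 ∈ [0, 2/13)
j=1 picked index 2: u0 ∈ [-1/78, 1/3)
j=2 picked index 2: u0 ∈ [-7/39, 1/6)
j=3 picked index 4: u0 ∈ [1/13, 9/26)
j=4 picked index 4: u0 ∈ [-7/78, 7/39)
j=5 picked index 5: u0 ∈ [1/78, 1/6)
intersection: [1/13, 2/13)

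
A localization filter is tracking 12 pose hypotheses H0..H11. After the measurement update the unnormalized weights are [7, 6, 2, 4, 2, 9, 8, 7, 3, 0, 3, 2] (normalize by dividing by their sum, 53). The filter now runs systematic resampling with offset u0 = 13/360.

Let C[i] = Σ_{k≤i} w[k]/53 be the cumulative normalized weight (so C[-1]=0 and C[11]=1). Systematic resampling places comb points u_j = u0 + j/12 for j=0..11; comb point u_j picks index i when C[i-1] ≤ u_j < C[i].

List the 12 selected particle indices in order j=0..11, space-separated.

C = [7/53, 13/53, 15/53, 19/53, 21/53, 30/53, 38/53, 45/53, 48/53, 48/53, 51/53, 1]
j=0: u_0=13/360 ∈ [0, 7/53) → index 0
j=1: u_1=43/360 ∈ [0, 7/53) → index 0
j=2: u_2=73/360 ∈ [7/53, 13/53) → index 1
j=3: u_3=103/360 ∈ [15/53, 19/53) → index 3
j=4: u_4=133/360 ∈ [19/53, 21/53) → index 4
j=5: u_5=163/360 ∈ [21/53, 30/53) → index 5
j=6: u_6=193/360 ∈ [21/53, 30/53) → index 5
j=7: u_7=223/360 ∈ [30/53, 38/53) → index 6
j=8: u_8=253/360 ∈ [30/53, 38/53) → index 6
j=9: u_9=283/360 ∈ [38/53, 45/53) → index 7
j=10: u_10=313/360 ∈ [45/53, 48/53) → index 8
j=11: u_11=343/360 ∈ [48/53, 51/53) → index 10

0 0 1 3 4 5 5 6 6 7 8 10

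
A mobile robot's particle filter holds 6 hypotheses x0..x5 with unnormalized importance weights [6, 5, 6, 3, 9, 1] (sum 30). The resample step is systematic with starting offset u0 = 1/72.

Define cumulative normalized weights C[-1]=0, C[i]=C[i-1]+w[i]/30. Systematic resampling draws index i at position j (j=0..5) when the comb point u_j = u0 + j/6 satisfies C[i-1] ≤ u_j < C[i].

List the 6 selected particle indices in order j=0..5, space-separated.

0 0 1 2 4 4

C = [1/5, 11/30, 17/30, 2/3, 29/30, 1]
j=0: u_0=1/72 ∈ [0, 1/5) → index 0
j=1: u_1=13/72 ∈ [0, 1/5) → index 0
j=2: u_2=25/72 ∈ [1/5, 11/30) → index 1
j=3: u_3=37/72 ∈ [11/30, 17/30) → index 2
j=4: u_4=49/72 ∈ [2/3, 29/30) → index 4
j=5: u_5=61/72 ∈ [2/3, 29/30) → index 4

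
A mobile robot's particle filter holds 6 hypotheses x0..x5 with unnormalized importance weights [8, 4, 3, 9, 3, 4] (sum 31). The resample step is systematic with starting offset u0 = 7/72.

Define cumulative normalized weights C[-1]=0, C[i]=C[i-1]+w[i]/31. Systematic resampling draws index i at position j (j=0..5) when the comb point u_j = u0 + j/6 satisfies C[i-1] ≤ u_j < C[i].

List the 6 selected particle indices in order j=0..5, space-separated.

C = [8/31, 12/31, 15/31, 24/31, 27/31, 1]
j=0: u_0=7/72 ∈ [0, 8/31) → index 0
j=1: u_1=19/72 ∈ [8/31, 12/31) → index 1
j=2: u_2=31/72 ∈ [12/31, 15/31) → index 2
j=3: u_3=43/72 ∈ [15/31, 24/31) → index 3
j=4: u_4=55/72 ∈ [15/31, 24/31) → index 3
j=5: u_5=67/72 ∈ [27/31, 1) → index 5

0 1 2 3 3 5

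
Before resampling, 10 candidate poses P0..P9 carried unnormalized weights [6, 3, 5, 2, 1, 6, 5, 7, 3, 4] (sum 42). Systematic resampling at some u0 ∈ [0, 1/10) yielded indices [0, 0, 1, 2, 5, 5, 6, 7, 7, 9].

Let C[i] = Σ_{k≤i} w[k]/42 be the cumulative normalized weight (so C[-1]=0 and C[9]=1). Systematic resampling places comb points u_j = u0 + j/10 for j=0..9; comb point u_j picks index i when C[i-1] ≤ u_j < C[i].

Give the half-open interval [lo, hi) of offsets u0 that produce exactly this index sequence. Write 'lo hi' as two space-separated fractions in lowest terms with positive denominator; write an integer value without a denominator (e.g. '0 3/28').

1/210 1/70

C = [1/7, 3/14, 1/3, 8/21, 17/42, 23/42, 2/3, 5/6, 19/21, 1]
j=0 picked index 0: u0 ∈ [0, 1/7)
j=1 picked index 0: u0 ∈ [-1/10, 3/70)
j=2 picked index 1: u0 ∈ [-2/35, 1/70)
j=3 picked index 2: u0 ∈ [-3/35, 1/30)
j=4 picked index 5: u0 ∈ [1/210, 31/210)
j=5 picked index 5: u0 ∈ [-2/21, 1/21)
j=6 picked index 6: u0 ∈ [-11/210, 1/15)
j=7 picked index 7: u0 ∈ [-1/30, 2/15)
j=8 picked index 7: u0 ∈ [-2/15, 1/30)
j=9 picked index 9: u0 ∈ [1/210, 1/10)
intersection: [1/210, 1/70)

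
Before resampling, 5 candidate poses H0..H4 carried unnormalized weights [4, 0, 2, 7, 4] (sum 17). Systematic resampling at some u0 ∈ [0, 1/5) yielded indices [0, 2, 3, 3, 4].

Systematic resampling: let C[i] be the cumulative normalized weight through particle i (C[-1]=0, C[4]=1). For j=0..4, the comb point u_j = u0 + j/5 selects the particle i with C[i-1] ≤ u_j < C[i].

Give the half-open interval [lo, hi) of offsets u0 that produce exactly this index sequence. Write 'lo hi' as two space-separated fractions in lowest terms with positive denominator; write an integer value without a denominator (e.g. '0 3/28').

3/85 13/85

C = [4/17, 4/17, 6/17, 13/17, 1]
j=0 picked index 0: u0 ∈ [0, 4/17)
j=1 picked index 2: u0 ∈ [3/85, 13/85)
j=2 picked index 3: u0 ∈ [-4/85, 31/85)
j=3 picked index 3: u0 ∈ [-21/85, 14/85)
j=4 picked index 4: u0 ∈ [-3/85, 1/5)
intersection: [3/85, 13/85)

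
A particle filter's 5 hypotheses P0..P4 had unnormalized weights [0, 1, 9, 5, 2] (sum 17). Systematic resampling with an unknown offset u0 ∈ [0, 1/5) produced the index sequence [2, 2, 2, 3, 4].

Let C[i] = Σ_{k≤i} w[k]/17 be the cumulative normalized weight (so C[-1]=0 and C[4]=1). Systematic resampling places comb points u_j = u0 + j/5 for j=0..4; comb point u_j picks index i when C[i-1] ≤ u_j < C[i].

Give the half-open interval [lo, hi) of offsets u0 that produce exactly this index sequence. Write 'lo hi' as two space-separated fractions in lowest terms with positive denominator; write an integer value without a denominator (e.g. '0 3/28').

7/85 16/85

C = [0, 1/17, 10/17, 15/17, 1]
j=0 picked index 2: u0 ∈ [1/17, 10/17)
j=1 picked index 2: u0 ∈ [-12/85, 33/85)
j=2 picked index 2: u0 ∈ [-29/85, 16/85)
j=3 picked index 3: u0 ∈ [-1/85, 24/85)
j=4 picked index 4: u0 ∈ [7/85, 1/5)
intersection: [7/85, 16/85)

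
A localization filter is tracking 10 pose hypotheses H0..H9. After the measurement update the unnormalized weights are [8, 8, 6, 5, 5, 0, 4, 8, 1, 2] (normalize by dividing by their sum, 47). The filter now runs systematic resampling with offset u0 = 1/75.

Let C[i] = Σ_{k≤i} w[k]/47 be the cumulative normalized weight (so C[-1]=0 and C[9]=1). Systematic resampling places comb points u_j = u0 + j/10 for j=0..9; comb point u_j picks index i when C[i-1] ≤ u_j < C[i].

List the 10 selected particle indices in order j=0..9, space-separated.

C = [8/47, 16/47, 22/47, 27/47, 32/47, 32/47, 36/47, 44/47, 45/47, 1]
j=0: u_0=1/75 ∈ [0, 8/47) → index 0
j=1: u_1=17/150 ∈ [0, 8/47) → index 0
j=2: u_2=16/75 ∈ [8/47, 16/47) → index 1
j=3: u_3=47/150 ∈ [8/47, 16/47) → index 1
j=4: u_4=31/75 ∈ [16/47, 22/47) → index 2
j=5: u_5=77/150 ∈ [22/47, 27/47) → index 3
j=6: u_6=46/75 ∈ [27/47, 32/47) → index 4
j=7: u_7=107/150 ∈ [32/47, 36/47) → index 6
j=8: u_8=61/75 ∈ [36/47, 44/47) → index 7
j=9: u_9=137/150 ∈ [36/47, 44/47) → index 7

0 0 1 1 2 3 4 6 7 7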